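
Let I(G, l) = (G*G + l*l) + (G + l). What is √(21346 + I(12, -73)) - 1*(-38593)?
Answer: 38593 + √26758 ≈ 38757.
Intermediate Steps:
I(G, l) = G + l + G² + l² (I(G, l) = (G² + l²) + (G + l) = G + l + G² + l²)
√(21346 + I(12, -73)) - 1*(-38593) = √(21346 + (12 - 73 + 12² + (-73)²)) - 1*(-38593) = √(21346 + (12 - 73 + 144 + 5329)) + 38593 = √(21346 + 5412) + 38593 = √26758 + 38593 = 38593 + √26758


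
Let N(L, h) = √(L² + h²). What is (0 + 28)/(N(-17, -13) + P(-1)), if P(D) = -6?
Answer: 84/211 + 14*√458/211 ≈ 1.8181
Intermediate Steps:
(0 + 28)/(N(-17, -13) + P(-1)) = (0 + 28)/(√((-17)² + (-13)²) - 6) = 28/(√(289 + 169) - 6) = 28/(√458 - 6) = 28/(-6 + √458)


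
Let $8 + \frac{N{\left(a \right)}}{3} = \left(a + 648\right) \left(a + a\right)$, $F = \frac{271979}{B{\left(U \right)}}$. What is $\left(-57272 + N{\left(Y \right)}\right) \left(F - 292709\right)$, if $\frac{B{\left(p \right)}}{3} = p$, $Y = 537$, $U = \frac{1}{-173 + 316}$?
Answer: $\frac{142965334709380}{3} \approx 4.7655 \cdot 10^{13}$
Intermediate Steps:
$U = \frac{1}{143} \approx 0.006993$
$B{\left(p \right)} = 3 p$
$F = \frac{38892997}{3}$ ($F = \frac{271979}{3 \cdot \frac{1}{143}} = \frac{271979}{\frac{3}{143}} = 271979 \cdot \frac{143}{3} = \frac{38892997}{3} \approx 1.2964 \cdot 10^{7}$)
$N{\left(a \right)} = -24 + 6 a \left(648 + a\right)$ ($N{\left(a \right)} = -24 + 3 \left(a + 648\right) \left(a + a\right) = -24 + 3 \left(648 + a\right) 2 a = -24 + 3 \cdot 2 a \left(648 + a\right) = -24 + 6 a \left(648 + a\right)$)
$\left(-57272 + N{\left(Y \right)}\right) \left(F - 292709\right) = \left(-57272 + \left(-24 + 6 \cdot 537^{2} + 3888 \cdot 537\right)\right) \left(\frac{38892997}{3} - 292709\right) = \left(-57272 + \left(-24 + 6 \cdot 288369 + 2087856\right)\right) \frac{38014870}{3} = \left(-57272 + \left(-24 + 1730214 + 2087856\right)\right) \frac{38014870}{3} = \left(-57272 + 3818046\right) \frac{38014870}{3} = 3760774 \cdot \frac{38014870}{3} = \frac{142965334709380}{3}$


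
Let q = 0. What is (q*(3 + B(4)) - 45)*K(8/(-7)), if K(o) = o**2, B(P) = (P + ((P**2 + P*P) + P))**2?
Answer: -2880/49 ≈ -58.776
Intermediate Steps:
B(P) = (2*P + 2*P**2)**2 (B(P) = (P + ((P**2 + P**2) + P))**2 = (P + (2*P**2 + P))**2 = (P + (P + 2*P**2))**2 = (2*P + 2*P**2)**2)
(q*(3 + B(4)) - 45)*K(8/(-7)) = (0*(3 + 4*4**2*(1 + 4)**2) - 45)*(8/(-7))**2 = (0*(3 + 4*16*5**2) - 45)*(8*(-1/7))**2 = (0*(3 + 4*16*25) - 45)*(-8/7)**2 = (0*(3 + 1600) - 45)*(64/49) = (0*1603 - 45)*(64/49) = (0 - 45)*(64/49) = -45*64/49 = -2880/49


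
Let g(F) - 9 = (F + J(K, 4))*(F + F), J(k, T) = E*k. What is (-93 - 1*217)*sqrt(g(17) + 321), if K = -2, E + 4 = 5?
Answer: -620*sqrt(210) ≈ -8984.7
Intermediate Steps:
E = 1 (E = -4 + 5 = 1)
J(k, T) = k (J(k, T) = 1*k = k)
g(F) = 9 + 2*F*(-2 + F) (g(F) = 9 + (F - 2)*(F + F) = 9 + (-2 + F)*(2*F) = 9 + 2*F*(-2 + F))
(-93 - 1*217)*sqrt(g(17) + 321) = (-93 - 1*217)*sqrt((9 - 4*17 + 2*17**2) + 321) = (-93 - 217)*sqrt((9 - 68 + 2*289) + 321) = -310*sqrt((9 - 68 + 578) + 321) = -310*sqrt(519 + 321) = -620*sqrt(210)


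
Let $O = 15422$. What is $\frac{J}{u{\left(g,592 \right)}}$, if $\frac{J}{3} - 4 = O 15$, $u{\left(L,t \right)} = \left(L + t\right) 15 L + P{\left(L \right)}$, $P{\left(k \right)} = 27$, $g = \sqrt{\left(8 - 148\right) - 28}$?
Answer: $- \frac{64079518}{490879787} - \frac{1369497280 i \sqrt{42}}{1472639361} \approx -0.13054 - 6.0268 i$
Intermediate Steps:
$g = 2 i \sqrt{42}$ ($g = \sqrt{\left(8 - 148\right) - 28} = \sqrt{-140 - 28} = \sqrt{-168} = 2 i \sqrt{42} \approx 12.961 i$)
$u{\left(L,t \right)} = 27 + L \left(15 L + 15 t\right)$ ($u{\left(L,t \right)} = \left(L + t\right) 15 L + 27 = \left(15 L + 15 t\right) L + 27 = L \left(15 L + 15 t\right) + 27 = 27 + L \left(15 L + 15 t\right)$)
$J = 694002$ ($J = 12 + 3 \cdot 15422 \cdot 15 = 12 + 3 \cdot 231330 = 12 + 693990 = 694002$)
$\frac{J}{u{\left(g,592 \right)}} = \frac{694002}{27 + 15 \left(2 i \sqrt{42}\right)^{2} + 15 \cdot 2 i \sqrt{42} \cdot 592} = \frac{694002}{27 + 15 \left(-168\right) + 17760 i \sqrt{42}} = \frac{694002}{27 - 2520 + 17760 i \sqrt{42}} = \frac{694002}{-2493 + 17760 i \sqrt{42}}$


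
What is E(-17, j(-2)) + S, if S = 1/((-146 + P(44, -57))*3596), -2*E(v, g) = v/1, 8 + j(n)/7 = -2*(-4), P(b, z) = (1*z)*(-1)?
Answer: 2720373/320044 ≈ 8.5000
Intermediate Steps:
P(b, z) = -z (P(b, z) = z*(-1) = -z)
j(n) = 0 (j(n) = -56 + 7*(-2*(-4)) = -56 + 7*8 = -56 + 56 = 0)
E(v, g) = -v/2 (E(v, g) = -v/(2*1) = -v/2)
S = -1/320044 (S = 1/(-146 - 1*(-57)*3596) = (1/3596)/(-146 + 57) = (1/3596)/(-89) = -1/89*1/3596 = -1/320044 ≈ -3.1246e-6)
E(-17, j(-2)) + S = -1/2*(-17) - 1/320044 = 17/2 - 1/320044 = 2720373/320044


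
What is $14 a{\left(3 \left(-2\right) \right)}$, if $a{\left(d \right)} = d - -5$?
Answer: $-14$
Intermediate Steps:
$a{\left(d \right)} = 5 + d$ ($a{\left(d \right)} = d + 5 = 5 + d$)
$14 a{\left(3 \left(-2\right) \right)} = 14 \left(5 + 3 \left(-2\right)\right) = 14 \left(5 - 6\right) = 14 \left(-1\right) = -14$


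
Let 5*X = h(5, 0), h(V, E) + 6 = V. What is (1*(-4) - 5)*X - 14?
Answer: -61/5 ≈ -12.200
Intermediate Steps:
h(V, E) = -6 + V
X = -⅕ (X = (-6 + 5)/5 = (⅕)*(-1) = -⅕ ≈ -0.20000)
(1*(-4) - 5)*X - 14 = (1*(-4) - 5)*(-⅕) - 14 = (-4 - 5)*(-⅕) - 14 = -9*(-⅕) - 14 = 9/5 - 14 = -61/5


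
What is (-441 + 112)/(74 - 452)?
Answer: 47/54 ≈ 0.87037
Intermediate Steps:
(-441 + 112)/(74 - 452) = -329/(-378) = -329*(-1/378) = 47/54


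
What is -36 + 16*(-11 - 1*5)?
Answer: -292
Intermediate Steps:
-36 + 16*(-11 - 1*5) = -36 + 16*(-11 - 5) = -36 + 16*(-16) = -36 - 256 = -292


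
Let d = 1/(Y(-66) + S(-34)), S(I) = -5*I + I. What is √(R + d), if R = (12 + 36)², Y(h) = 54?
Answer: √83174590/190 ≈ 48.000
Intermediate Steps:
S(I) = -4*I
R = 2304 (R = 48² = 2304)
d = 1/190 (d = 1/(54 - 4*(-34)) = 1/(54 + 136) = 1/190 ≈ 0.0052632)
√(R + d) = √(2304 + 1/190) = √(437761/190) = √83174590/190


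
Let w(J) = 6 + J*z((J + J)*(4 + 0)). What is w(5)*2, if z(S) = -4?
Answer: -28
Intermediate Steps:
w(J) = 6 - 4*J (w(J) = 6 + J*(-4) = 6 - 4*J)
w(5)*2 = (6 - 4*5)*2 = (6 - 20)*2 = -14*2 = -28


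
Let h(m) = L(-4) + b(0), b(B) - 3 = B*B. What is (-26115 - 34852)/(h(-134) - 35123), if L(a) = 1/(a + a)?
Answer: 487736/280961 ≈ 1.7360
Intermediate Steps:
L(a) = 1/(2*a)
b(B) = 3 + B**2 (b(B) = 3 + B*B = 3 + B**2)
h(m) = 23/8 (h(m) = (1/2)/(-4) + (3 + 0**2) = (1/2)*(-1/4) + (3 + 0) = -1/8 + 3 = 23/8)
(-26115 - 34852)/(h(-134) - 35123) = (-26115 - 34852)/(23/8 - 35123) = -60967/(-280961/8) = -60967*(-8/280961) = 487736/280961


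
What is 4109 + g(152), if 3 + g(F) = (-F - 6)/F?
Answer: 311977/76 ≈ 4105.0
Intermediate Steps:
g(F) = -3 + (-6 - F)/F (g(F) = -3 + (-F - 6)/F = -3 + (-6 - F)/F)
4109 + g(152) = 4109 + (-4 - 6/152) = 4109 + (-4 - 6*1/152) = 4109 + (-4 - 3/76) = 4109 - 307/76 = 311977/76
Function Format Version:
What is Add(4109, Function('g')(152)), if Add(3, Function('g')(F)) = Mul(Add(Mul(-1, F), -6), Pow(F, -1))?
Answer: Rational(311977, 76) ≈ 4105.0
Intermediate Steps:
Function('g')(F) = Add(-3, Mul(Pow(F, -1), Add(-6, Mul(-1, F)))) (Function('g')(F) = Add(-3, Mul(Add(Mul(-1, F), -6), Pow(F, -1))) = Add(-3, Mul(Add(-6, Mul(-1, F)), Pow(F, -1))) = Add(-3, Mul(Pow(F, -1), Add(-6, Mul(-1, F)))))
Add(4109, Function('g')(152)) = Add(4109, Add(-4, Mul(-6, Pow(152, -1)))) = Add(4109, Add(-4, Mul(-6, Rational(1, 152)))) = Add(4109, Add(-4, Rational(-3, 76))) = Add(4109, Rational(-307, 76)) = Rational(311977, 76)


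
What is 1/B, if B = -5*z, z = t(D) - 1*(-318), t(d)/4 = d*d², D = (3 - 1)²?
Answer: -1/2870 ≈ -0.00034843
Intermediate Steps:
D = 4 (D = 2² = 4)
t(d) = 4*d³ (t(d) = 4*(d*d²) = 4*d³)
z = 574 (z = 4*4³ - 1*(-318) = 4*64 + 318 = 256 + 318 = 574)
B = -2870 (B = -5*574 = -2870)
1/B = 1/(-2870) = -1/2870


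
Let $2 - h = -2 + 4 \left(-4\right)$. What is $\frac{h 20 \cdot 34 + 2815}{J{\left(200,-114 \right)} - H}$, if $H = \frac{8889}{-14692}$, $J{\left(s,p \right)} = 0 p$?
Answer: $\frac{241169180}{8889} \approx 27131.0$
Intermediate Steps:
$h = 20$ ($h = 2 - \left(-2 + 4 \left(-4\right)\right) = 2 - \left(-2 - 16\right) = 2 - -18 = 2 + 18 = 20$)
$J{\left(s,p \right)} = 0$
$H = - \frac{8889}{14692}$ ($H = 8889 \left(- \frac{1}{14692}\right) = - \frac{8889}{14692} \approx -0.60502$)
$\frac{h 20 \cdot 34 + 2815}{J{\left(200,-114 \right)} - H} = \frac{20 \cdot 20 \cdot 34 + 2815}{0 - - \frac{8889}{14692}} = \frac{400 \cdot 34 + 2815}{0 + \frac{8889}{14692}} = \frac{13600 + 2815}{\frac{8889}{14692}} = 16415 \cdot \frac{14692}{8889} = \frac{241169180}{8889}$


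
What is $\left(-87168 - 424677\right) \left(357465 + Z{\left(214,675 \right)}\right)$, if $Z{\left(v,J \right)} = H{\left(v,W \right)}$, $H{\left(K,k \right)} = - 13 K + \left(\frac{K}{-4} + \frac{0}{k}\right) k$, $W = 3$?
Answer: $- \frac{362921138025}{2} \approx -1.8146 \cdot 10^{11}$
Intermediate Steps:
$H{\left(K,k \right)} = - 13 K - \frac{K k}{4}$ ($H{\left(K,k \right)} = - 13 K + \left(K \left(- \frac{1}{4}\right) + 0\right) k = - 13 K + \left(- \frac{K}{4} + 0\right) k = - 13 K + - \frac{K}{4} k = - 13 K - \frac{K k}{4}$)
$Z{\left(v,J \right)} = - \frac{55 v}{4}$ ($Z{\left(v,J \right)} = - \frac{v \left(52 + 3\right)}{4} = \left(- \frac{1}{4}\right) v 55 = - \frac{55 v}{4}$)
$\left(-87168 - 424677\right) \left(357465 + Z{\left(214,675 \right)}\right) = \left(-87168 - 424677\right) \left(357465 - \frac{5885}{2}\right) = - 511845 \left(357465 - \frac{5885}{2}\right) = \left(-511845\right) \frac{709045}{2} = - \frac{362921138025}{2}$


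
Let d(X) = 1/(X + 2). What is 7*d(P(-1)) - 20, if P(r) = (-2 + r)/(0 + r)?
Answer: -93/5 ≈ -18.600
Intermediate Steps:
P(r) = (-2 + r)/r
d(X) = 1/(2 + X)
7*d(P(-1)) - 20 = 7/(2 + (-2 - 1)/(-1)) - 20 = 7/(2 - 1*(-3)) - 20 = 7/(2 + 3) - 20 = 7/5 - 20 = -93/5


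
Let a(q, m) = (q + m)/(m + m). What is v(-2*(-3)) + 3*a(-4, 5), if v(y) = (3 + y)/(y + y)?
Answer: 21/20 ≈ 1.0500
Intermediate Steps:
v(y) = (3 + y)/(2*y) (v(y) = (3 + y)/((2*y)) = (3 + y)*(1/(2*y)) = (3 + y)/(2*y))
a(q, m) = (m + q)/(2*m) (a(q, m) = (m + q)/((2*m)) = (m + q)*(1/(2*m)) = (m + q)/(2*m))
v(-2*(-3)) + 3*a(-4, 5) = (3 - 2*(-3))/(2*((-2*(-3)))) + 3*((½)*(5 - 4)/5) = (½)*(3 + 6)/6 + 3*((½)*(⅕)*1) = (½)*(⅙)*9 + 3*(⅒) = ¾ + 3/10 = 21/20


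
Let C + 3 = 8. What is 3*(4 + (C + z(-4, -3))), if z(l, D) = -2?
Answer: 21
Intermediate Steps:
C = 5 (C = -3 + 8 = 5)
3*(4 + (C + z(-4, -3))) = 3*(4 + (5 - 2)) = 3*(4 + 3) = 3*7 = 21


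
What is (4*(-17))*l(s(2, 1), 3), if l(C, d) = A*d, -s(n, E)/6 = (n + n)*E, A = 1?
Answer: -204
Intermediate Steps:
s(n, E) = -12*E*n (s(n, E) = -6*(n + n)*E = -6*2*n*E = -12*E*n)
l(C, d) = d (l(C, d) = 1*d = d)
(4*(-17))*l(s(2, 1), 3) = (4*(-17))*3 = -68*3 = -204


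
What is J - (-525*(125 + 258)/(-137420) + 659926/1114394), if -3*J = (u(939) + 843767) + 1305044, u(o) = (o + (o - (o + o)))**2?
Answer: -32906991128549569/45942007044 ≈ -7.1627e+5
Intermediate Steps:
u(o) = 0 (u(o) = (o + (o - 2*o))**2 = (o - o)**2 = 0**2 = 0)
J = -2148811/3 (J = -((0 + 843767) + 1305044)/3 = -(843767 + 1305044)/3 = -1/3*2148811 = -2148811/3 ≈ -7.1627e+5)
J - (-525*(125 + 258)/(-137420) + 659926/1114394) = -2148811/3 - (-525*(125 + 258)/(-137420) + 659926/1114394) = -2148811/3 - (-525*383*(-1/137420) + 659926*(1/1114394)) = -2148811/3 - (-201075*(-1/137420) + 329963/557197) = -2148811/3 - (40215/27484 + 329963/557197) = -2148811/3 - 1*31476380447/15314002348 = -2148811/3 - 31476380447/15314002348 = -32906991128549569/45942007044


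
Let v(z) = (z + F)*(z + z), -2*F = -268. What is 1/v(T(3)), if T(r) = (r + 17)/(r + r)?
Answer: 9/8240 ≈ 0.0010922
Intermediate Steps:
F = 134 (F = -1/2*(-268) = 134)
T(r) = (17 + r)/(2*r) (T(r) = (17 + r)/((2*r)) = (17 + r)*(1/(2*r)) = (17 + r)/(2*r))
v(z) = 2*z*(134 + z) (v(z) = (z + 134)*(z + z) = (134 + z)*(2*z) = 2*z*(134 + z))
1/v(T(3)) = 1/(2*((1/2)*(17 + 3)/3)*(134 + (1/2)*(17 + 3)/3)) = 1/(2*((1/2)*(1/3)*20)*(134 + (1/2)*(1/3)*20)) = 1/(2*(10/3)*(134 + 10/3)) = 1/(2*(10/3)*(412/3)) = 1/(8240/9) = 9/8240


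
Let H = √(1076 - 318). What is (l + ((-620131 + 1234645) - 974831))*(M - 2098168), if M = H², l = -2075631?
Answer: 5109181694680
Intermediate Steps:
H = √758 ≈ 27.532
M = 758 (M = (√758)² = 758)
(l + ((-620131 + 1234645) - 974831))*(M - 2098168) = (-2075631 + ((-620131 + 1234645) - 974831))*(758 - 2098168) = (-2075631 + (614514 - 974831))*(-2097410) = (-2075631 - 360317)*(-2097410) = -2435948*(-2097410) = 5109181694680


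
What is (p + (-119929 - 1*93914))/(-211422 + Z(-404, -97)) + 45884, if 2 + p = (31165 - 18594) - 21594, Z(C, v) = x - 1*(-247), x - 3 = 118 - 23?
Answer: 9685279936/211077 ≈ 45885.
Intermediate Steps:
x = 98 (x = 3 + (118 - 23) = 3 + 95 = 98)
Z(C, v) = 345 (Z(C, v) = 98 - 1*(-247) = 98 + 247 = 345)
p = -9025 (p = -2 + ((31165 - 18594) - 21594) = -2 + (12571 - 21594) = -2 - 9023 = -9025)
(p + (-119929 - 1*93914))/(-211422 + Z(-404, -97)) + 45884 = (-9025 + (-119929 - 1*93914))/(-211422 + 345) + 45884 = (-9025 + (-119929 - 93914))/(-211077) + 45884 = (-9025 - 213843)*(-1/211077) + 45884 = -222868*(-1/211077) + 45884 = 222868/211077 + 45884 = 9685279936/211077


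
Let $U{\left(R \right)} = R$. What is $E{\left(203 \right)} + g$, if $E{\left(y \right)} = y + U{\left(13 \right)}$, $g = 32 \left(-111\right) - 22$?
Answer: $-3358$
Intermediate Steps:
$g = -3574$ ($g = -3552 - 22 = -3574$)
$E{\left(y \right)} = 13 + y$ ($E{\left(y \right)} = y + 13 = 13 + y$)
$E{\left(203 \right)} + g = \left(13 + 203\right) - 3574 = 216 - 3574 = -3358$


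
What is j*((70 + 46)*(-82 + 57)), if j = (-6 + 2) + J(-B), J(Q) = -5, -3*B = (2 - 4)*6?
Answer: 26100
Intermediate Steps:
B = 4 (B = -(2 - 4)*6/3 = -(-2)*6/3 = -1/3*(-12) = 4)
j = -9 (j = (-6 + 2) - 5 = -4 - 5 = -9)
j*((70 + 46)*(-82 + 57)) = -9*(70 + 46)*(-82 + 57) = -1044*(-25) = -9*(-2900) = 26100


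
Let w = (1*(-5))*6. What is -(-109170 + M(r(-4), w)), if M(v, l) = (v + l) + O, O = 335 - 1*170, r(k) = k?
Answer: 109039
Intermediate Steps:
O = 165 (O = 335 - 170 = 165)
w = -30 (w = -5*6 = -30)
M(v, l) = 165 + l + v (M(v, l) = (v + l) + 165 = (l + v) + 165 = 165 + l + v)
-(-109170 + M(r(-4), w)) = -(-109170 + (165 - 30 - 4)) = -(-109170 + 131) = -1*(-109039) = 109039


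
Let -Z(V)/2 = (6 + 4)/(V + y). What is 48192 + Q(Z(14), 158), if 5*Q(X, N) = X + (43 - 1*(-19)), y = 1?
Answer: 723062/15 ≈ 48204.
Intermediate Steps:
Z(V) = -20/(1 + V) (Z(V) = -2*(6 + 4)/(V + 1) = -20/(1 + V))
Q(X, N) = 62/5 + X/5 (Q(X, N) = (X + (43 - 1*(-19)))/5 = (X + (43 + 19))/5 = (X + 62)/5 = (62 + X)/5 = 62/5 + X/5)
48192 + Q(Z(14), 158) = 48192 + (62/5 + (-20/(1 + 14))/5) = 48192 + (62/5 + (-20/15)/5) = 48192 + (62/5 + (-20*1/15)/5) = 48192 + (62/5 + (1/5)*(-4/3)) = 48192 + (62/5 - 4/15) = 48192 + 182/15 = 723062/15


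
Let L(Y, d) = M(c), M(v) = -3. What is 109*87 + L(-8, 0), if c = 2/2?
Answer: 9480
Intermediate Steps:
c = 1 (c = 2*(½) = 1)
L(Y, d) = -3
109*87 + L(-8, 0) = 109*87 - 3 = 9483 - 3 = 9480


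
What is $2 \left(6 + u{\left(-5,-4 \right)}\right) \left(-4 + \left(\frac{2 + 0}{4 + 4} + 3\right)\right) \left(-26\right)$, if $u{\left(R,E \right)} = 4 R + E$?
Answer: $-702$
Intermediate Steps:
$u{\left(R,E \right)} = E + 4 R$
$2 \left(6 + u{\left(-5,-4 \right)}\right) \left(-4 + \left(\frac{2 + 0}{4 + 4} + 3\right)\right) \left(-26\right) = 2 \left(6 + \left(-4 + 4 \left(-5\right)\right)\right) \left(-4 + \left(\frac{2 + 0}{4 + 4} + 3\right)\right) \left(-26\right) = 2 \left(6 - 24\right) \left(-4 + \left(\frac{2}{8} + 3\right)\right) \left(-26\right) = 2 \left(6 - 24\right) \left(-4 + \left(2 \cdot \frac{1}{8} + 3\right)\right) \left(-26\right) = 2 \left(- 18 \left(-4 + \left(\frac{1}{4} + 3\right)\right)\right) \left(-26\right) = 2 \left(- 18 \left(-4 + \frac{13}{4}\right)\right) \left(-26\right) = 2 \left(\left(-18\right) \left(- \frac{3}{4}\right)\right) \left(-26\right) = 2 \cdot \frac{27}{2} \left(-26\right) = 27 \left(-26\right) = -702$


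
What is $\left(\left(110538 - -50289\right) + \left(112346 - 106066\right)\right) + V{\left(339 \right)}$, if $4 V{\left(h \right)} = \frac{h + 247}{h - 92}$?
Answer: $\frac{82551151}{494} \approx 1.6711 \cdot 10^{5}$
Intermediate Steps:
$V{\left(h \right)} = \frac{247 + h}{4 \left(-92 + h\right)}$ ($V{\left(h \right)} = \frac{\left(h + 247\right) \frac{1}{h - 92}}{4} = \frac{\left(247 + h\right) \frac{1}{-92 + h}}{4} = \frac{\frac{1}{-92 + h} \left(247 + h\right)}{4} = \frac{247 + h}{4 \left(-92 + h\right)}$)
$\left(\left(110538 - -50289\right) + \left(112346 - 106066\right)\right) + V{\left(339 \right)} = \left(\left(110538 - -50289\right) + \left(112346 - 106066\right)\right) + \frac{247 + 339}{4 \left(-92 + 339\right)} = \left(\left(110538 + 50289\right) + 6280\right) + \frac{1}{4} \cdot \frac{1}{247} \cdot 586 = \left(160827 + 6280\right) + \frac{1}{4} \cdot \frac{1}{247} \cdot 586 = 167107 + \frac{293}{494} = \frac{82551151}{494}$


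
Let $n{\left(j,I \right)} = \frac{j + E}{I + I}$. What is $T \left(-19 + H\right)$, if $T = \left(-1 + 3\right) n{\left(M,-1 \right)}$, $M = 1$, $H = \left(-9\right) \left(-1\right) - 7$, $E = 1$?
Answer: $34$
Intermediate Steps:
$H = 2$ ($H = 9 - 7 = 2$)
$n{\left(j,I \right)} = \frac{1 + j}{2 I}$ ($n{\left(j,I \right)} = \frac{j + 1}{I + I} = \frac{1 + j}{2 I}$)
$T = -2$ ($T = \left(-1 + 3\right) \frac{1 + 1}{2 \left(-1\right)} = 2 \cdot \frac{1}{2} \left(-1\right) 2 = 2 \left(-1\right) = -2$)
$T \left(-19 + H\right) = - 2 \left(-19 + 2\right) = \left(-2\right) \left(-17\right) = 34$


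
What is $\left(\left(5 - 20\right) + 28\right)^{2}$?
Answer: $169$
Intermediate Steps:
$\left(\left(5 - 20\right) + 28\right)^{2} = \left(-15 + 28\right)^{2} = 13^{2} = 169$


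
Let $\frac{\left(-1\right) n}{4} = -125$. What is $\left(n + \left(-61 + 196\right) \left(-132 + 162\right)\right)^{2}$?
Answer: $20702500$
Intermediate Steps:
$n = 500$ ($n = \left(-4\right) \left(-125\right) = 500$)
$\left(n + \left(-61 + 196\right) \left(-132 + 162\right)\right)^{2} = \left(500 + \left(-61 + 196\right) \left(-132 + 162\right)\right)^{2} = \left(500 + 135 \cdot 30\right)^{2} = \left(500 + 4050\right)^{2} = 4550^{2} = 20702500$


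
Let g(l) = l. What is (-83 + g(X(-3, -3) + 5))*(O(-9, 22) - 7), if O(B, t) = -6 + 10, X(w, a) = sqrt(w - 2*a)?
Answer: 234 - 3*sqrt(3) ≈ 228.80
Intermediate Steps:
O(B, t) = 4
(-83 + g(X(-3, -3) + 5))*(O(-9, 22) - 7) = (-83 + (sqrt(-3 - 2*(-3)) + 5))*(4 - 7) = (-83 + (sqrt(-3 + 6) + 5))*(-3) = (-83 + (sqrt(3) + 5))*(-3) = (-83 + (5 + sqrt(3)))*(-3) = (-78 + sqrt(3))*(-3) = 234 - 3*sqrt(3)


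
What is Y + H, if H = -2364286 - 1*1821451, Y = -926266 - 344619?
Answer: -5456622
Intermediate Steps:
Y = -1270885
H = -4185737 (H = -2364286 - 1821451 = -4185737)
Y + H = -1270885 - 4185737 = -5456622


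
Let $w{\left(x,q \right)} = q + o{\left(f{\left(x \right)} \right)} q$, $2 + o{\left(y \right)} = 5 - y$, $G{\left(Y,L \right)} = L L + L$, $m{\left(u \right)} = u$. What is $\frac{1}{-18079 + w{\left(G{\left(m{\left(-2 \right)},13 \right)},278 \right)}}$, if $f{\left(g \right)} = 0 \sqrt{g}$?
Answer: $- \frac{1}{16967} \approx -5.8938 \cdot 10^{-5}$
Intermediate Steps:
$f{\left(g \right)} = 0$
$G{\left(Y,L \right)} = L + L^{2}$ ($G{\left(Y,L \right)} = L^{2} + L = L + L^{2}$)
$o{\left(y \right)} = 3 - y$ ($o{\left(y \right)} = -2 - \left(-5 + y\right) = 3 - y$)
$w{\left(x,q \right)} = 4 q$ ($w{\left(x,q \right)} = q + \left(3 - 0\right) q = q + \left(3 + 0\right) q = q + 3 q = 4 q$)
$\frac{1}{-18079 + w{\left(G{\left(m{\left(-2 \right)},13 \right)},278 \right)}} = \frac{1}{-18079 + 4 \cdot 278} = \frac{1}{-18079 + 1112} = \frac{1}{-16967} = - \frac{1}{16967}$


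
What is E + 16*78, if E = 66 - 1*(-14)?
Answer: 1328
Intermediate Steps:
E = 80 (E = 66 + 14 = 80)
E + 16*78 = 80 + 16*78 = 80 + 1248 = 1328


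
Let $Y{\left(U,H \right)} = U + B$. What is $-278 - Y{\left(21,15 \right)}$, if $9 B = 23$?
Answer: $- \frac{2714}{9} \approx -301.56$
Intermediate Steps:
$B = \frac{23}{9}$ ($B = \frac{1}{9} \cdot 23 = \frac{23}{9} \approx 2.5556$)
$Y{\left(U,H \right)} = \frac{23}{9} + U$ ($Y{\left(U,H \right)} = U + \frac{23}{9} = \frac{23}{9} + U$)
$-278 - Y{\left(21,15 \right)} = -278 - \left(\frac{23}{9} + 21\right) = -278 - \frac{212}{9} = - \frac{2714}{9}$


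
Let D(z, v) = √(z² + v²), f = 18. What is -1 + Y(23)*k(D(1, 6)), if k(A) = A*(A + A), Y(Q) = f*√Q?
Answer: -1 + 1332*√23 ≈ 6387.0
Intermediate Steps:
D(z, v) = √(v² + z²)
Y(Q) = 18*√Q
k(A) = 2*A² (k(A) = A*(2*A) = 2*A²)
-1 + Y(23)*k(D(1, 6)) = -1 + (18*√23)*(2*(√(6² + 1²))²) = -1 + (18*√23)*(2*(√(36 + 1))²) = -1 + (18*√23)*(2*(√37)²) = -1 + (18*√23)*(2*37) = -1 + (18*√23)*74 = -1 + 1332*√23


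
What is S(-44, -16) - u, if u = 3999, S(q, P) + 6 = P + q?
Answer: -4065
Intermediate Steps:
S(q, P) = -6 + P + q (S(q, P) = -6 + (P + q) = -6 + P + q)
S(-44, -16) - u = (-6 - 16 - 44) - 1*3999 = -66 - 3999 = -4065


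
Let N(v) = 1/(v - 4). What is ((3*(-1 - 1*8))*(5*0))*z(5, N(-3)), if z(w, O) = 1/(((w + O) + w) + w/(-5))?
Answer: 0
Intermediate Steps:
N(v) = 1/(-4 + v)
z(w, O) = 1/(O + 9*w/5) (z(w, O) = 1/(((O + w) + w) + w*(-1/5)) = 1/((O + 2*w) - w/5) = 1/(O + 9*w/5))
((3*(-1 - 1*8))*(5*0))*z(5, N(-3)) = ((3*(-1 - 1*8))*(5*0))*(5/(5/(-4 - 3) + 9*5)) = ((3*(-1 - 8))*0)*(5/(5/(-7) + 45)) = ((3*(-9))*0)*(5/(5*(-1/7) + 45)) = (-27*0)*(5/(-5/7 + 45)) = 0*(5/(310/7)) = 0*(5*(7/310)) = 0*(7/62) = 0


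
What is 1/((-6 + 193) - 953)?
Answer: -1/766 ≈ -0.0013055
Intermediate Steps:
1/((-6 + 193) - 953) = 1/(187 - 953) = 1/(-766) = -1/766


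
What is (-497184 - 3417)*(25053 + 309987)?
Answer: -167721359040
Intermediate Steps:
(-497184 - 3417)*(25053 + 309987) = -500601*335040 = -167721359040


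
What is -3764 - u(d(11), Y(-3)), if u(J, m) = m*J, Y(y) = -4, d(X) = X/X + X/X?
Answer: -3756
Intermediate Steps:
d(X) = 2 (d(X) = 1 + 1 = 2)
u(J, m) = J*m
-3764 - u(d(11), Y(-3)) = -3764 - 2*(-4) = -3764 - 1*(-8) = -3764 + 8 = -3756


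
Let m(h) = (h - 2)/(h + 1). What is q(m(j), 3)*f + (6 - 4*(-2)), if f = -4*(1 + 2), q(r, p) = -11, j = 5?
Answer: 146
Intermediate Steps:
m(h) = (-2 + h)/(1 + h)
f = -12 (f = -4*3 = -12)
q(m(j), 3)*f + (6 - 4*(-2)) = -11*(-12) + (6 - 4*(-2)) = 132 + (6 + 8) = 132 + 14 = 146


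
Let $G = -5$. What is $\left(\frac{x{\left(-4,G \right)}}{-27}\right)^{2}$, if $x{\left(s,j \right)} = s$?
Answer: $\frac{16}{729} \approx 0.021948$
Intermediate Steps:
$\left(\frac{x{\left(-4,G \right)}}{-27}\right)^{2} = \left(- \frac{4}{-27}\right)^{2} = \left(\left(-4\right) \left(- \frac{1}{27}\right)\right)^{2} = \left(\frac{4}{27}\right)^{2} = \frac{16}{729}$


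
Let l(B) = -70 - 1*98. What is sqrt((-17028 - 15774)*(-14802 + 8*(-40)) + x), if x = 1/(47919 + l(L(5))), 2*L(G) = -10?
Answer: sqrt(1131030977847431595)/47751 ≈ 22272.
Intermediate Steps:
L(G) = -5 (L(G) = (1/2)*(-10) = -5)
l(B) = -168 (l(B) = -70 - 98 = -168)
x = 1/47751 (x = 1/(47919 - 168) = 1/47751 ≈ 2.0942e-5)
sqrt((-17028 - 15774)*(-14802 + 8*(-40)) + x) = sqrt((-17028 - 15774)*(-14802 + 8*(-40)) + 1/47751) = sqrt(-32802*(-14802 - 320) + 1/47751) = sqrt(-32802*(-15122) + 1/47751) = sqrt(496031844 + 1/47751) = sqrt(23686016582845/47751) = sqrt(1131030977847431595)/47751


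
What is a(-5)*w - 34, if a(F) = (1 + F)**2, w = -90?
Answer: -1474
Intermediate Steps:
a(-5)*w - 34 = (1 - 5)**2*(-90) - 34 = (-4)**2*(-90) - 34 = 16*(-90) - 34 = -1440 - 34 = -1474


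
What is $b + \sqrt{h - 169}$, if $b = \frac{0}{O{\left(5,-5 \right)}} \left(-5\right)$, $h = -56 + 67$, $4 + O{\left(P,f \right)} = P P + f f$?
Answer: $i \sqrt{158} \approx 12.57 i$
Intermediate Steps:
$O{\left(P,f \right)} = -4 + P^{2} + f^{2}$ ($O{\left(P,f \right)} = -4 + \left(P P + f f\right) = -4 + \left(P^{2} + f^{2}\right) = -4 + P^{2} + f^{2}$)
$h = 11$
$b = 0$ ($b = \frac{0}{-4 + 5^{2} + \left(-5\right)^{2}} \left(-5\right) = \frac{0}{-4 + 25 + 25} \left(-5\right) = \frac{0}{46} \left(-5\right) = 0 \cdot \frac{1}{46} \left(-5\right) = 0 \left(-5\right) = 0$)
$b + \sqrt{h - 169} = 0 + \sqrt{11 - 169} = 0 + \sqrt{-158} = 0 + i \sqrt{158} = i \sqrt{158}$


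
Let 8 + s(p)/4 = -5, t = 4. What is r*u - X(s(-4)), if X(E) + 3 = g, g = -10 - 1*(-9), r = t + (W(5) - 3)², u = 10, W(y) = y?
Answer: 84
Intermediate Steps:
s(p) = -52 (s(p) = -32 + 4*(-5) = -32 - 20 = -52)
r = 8 (r = 4 + (5 - 3)² = 4 + 2² = 4 + 4 = 8)
g = -1 (g = -10 + 9 = -1)
X(E) = -4 (X(E) = -3 - 1 = -4)
r*u - X(s(-4)) = 8*10 - 1*(-4) = 80 + 4 = 84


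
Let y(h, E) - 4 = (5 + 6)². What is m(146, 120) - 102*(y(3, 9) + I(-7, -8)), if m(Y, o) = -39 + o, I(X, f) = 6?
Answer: -13281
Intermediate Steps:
y(h, E) = 125 (y(h, E) = 4 + (5 + 6)² = 4 + 11² = 4 + 121 = 125)
m(146, 120) - 102*(y(3, 9) + I(-7, -8)) = (-39 + 120) - 102*(125 + 6) = 81 - 102*131 = 81 - 1*13362 = 81 - 13362 = -13281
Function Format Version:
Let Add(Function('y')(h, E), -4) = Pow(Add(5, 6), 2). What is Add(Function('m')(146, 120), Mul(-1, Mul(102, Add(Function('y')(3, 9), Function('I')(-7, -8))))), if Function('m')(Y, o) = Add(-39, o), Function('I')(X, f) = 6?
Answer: -13281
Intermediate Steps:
Function('y')(h, E) = 125 (Function('y')(h, E) = Add(4, Pow(Add(5, 6), 2)) = Add(4, Pow(11, 2)) = Add(4, 121) = 125)
Add(Function('m')(146, 120), Mul(-1, Mul(102, Add(Function('y')(3, 9), Function('I')(-7, -8))))) = Add(Add(-39, 120), Mul(-1, Mul(102, Add(125, 6)))) = Add(81, Mul(-1, Mul(102, 131))) = Add(81, Mul(-1, 13362)) = Add(81, -13362) = -13281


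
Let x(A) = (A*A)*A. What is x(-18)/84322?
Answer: -2916/42161 ≈ -0.069163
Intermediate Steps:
x(A) = A³ (x(A) = A²*A = A³)
x(-18)/84322 = (-18)³/84322 = -5832*1/84322 = -2916/42161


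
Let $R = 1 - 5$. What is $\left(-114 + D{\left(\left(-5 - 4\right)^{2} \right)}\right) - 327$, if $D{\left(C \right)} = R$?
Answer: $-445$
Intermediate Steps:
$R = -4$ ($R = 1 - 5 = -4$)
$D{\left(C \right)} = -4$
$\left(-114 + D{\left(\left(-5 - 4\right)^{2} \right)}\right) - 327 = \left(-114 - 4\right) - 327 = -118 - 327 = -445$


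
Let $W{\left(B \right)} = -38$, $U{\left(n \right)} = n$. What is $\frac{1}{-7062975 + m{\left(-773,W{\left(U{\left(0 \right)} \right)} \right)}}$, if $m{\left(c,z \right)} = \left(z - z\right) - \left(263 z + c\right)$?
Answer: $- \frac{1}{7052208} \approx -1.418 \cdot 10^{-7}$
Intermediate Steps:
$m{\left(c,z \right)} = - c - 263 z$ ($m{\left(c,z \right)} = 0 - \left(c + 263 z\right) = - c - 263 z$)
$\frac{1}{-7062975 + m{\left(-773,W{\left(U{\left(0 \right)} \right)} \right)}} = \frac{1}{-7062975 - -10767} = \frac{1}{-7062975 + \left(773 + 9994\right)} = \frac{1}{-7062975 + 10767} = \frac{1}{-7052208} = - \frac{1}{7052208}$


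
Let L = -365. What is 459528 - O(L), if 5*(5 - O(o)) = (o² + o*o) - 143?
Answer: 2563922/5 ≈ 5.1278e+5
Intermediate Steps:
O(o) = 168/5 - 2*o²/5 (O(o) = 5 - ((o² + o*o) - 143)/5 = 5 - ((o² + o²) - 143)/5 = 5 - (2*o² - 143)/5 = 5 - (-143 + 2*o²)/5 = 5 + (143/5 - 2*o²/5) = 168/5 - 2*o²/5)
459528 - O(L) = 459528 - (168/5 - ⅖*(-365)²) = 459528 - (168/5 - ⅖*133225) = 459528 - (168/5 - 53290) = 459528 - 1*(-266282/5) = 459528 + 266282/5 = 2563922/5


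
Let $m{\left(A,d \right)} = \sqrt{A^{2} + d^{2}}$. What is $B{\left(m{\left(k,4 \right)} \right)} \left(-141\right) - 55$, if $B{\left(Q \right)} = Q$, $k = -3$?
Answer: $-760$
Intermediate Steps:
$B{\left(m{\left(k,4 \right)} \right)} \left(-141\right) - 55 = \sqrt{\left(-3\right)^{2} + 4^{2}} \left(-141\right) - 55 = \sqrt{9 + 16} \left(-141\right) - 55 = \sqrt{25} \left(-141\right) - 55 = 5 \left(-141\right) - 55 = -705 - 55 = -760$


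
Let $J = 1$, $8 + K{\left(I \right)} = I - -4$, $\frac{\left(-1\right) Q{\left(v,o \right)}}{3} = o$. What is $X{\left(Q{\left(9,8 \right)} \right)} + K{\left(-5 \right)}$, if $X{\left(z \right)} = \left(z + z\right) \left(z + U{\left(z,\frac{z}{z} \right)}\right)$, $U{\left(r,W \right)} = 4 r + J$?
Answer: $5703$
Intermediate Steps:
$Q{\left(v,o \right)} = - 3 o$
$K{\left(I \right)} = -4 + I$ ($K{\left(I \right)} = -8 + \left(I - -4\right) = -8 + \left(I + 4\right) = -8 + \left(4 + I\right) = -4 + I$)
$U{\left(r,W \right)} = 1 + 4 r$ ($U{\left(r,W \right)} = 4 r + 1 = 1 + 4 r$)
$X{\left(z \right)} = 2 z \left(1 + 5 z\right)$ ($X{\left(z \right)} = \left(z + z\right) \left(z + \left(1 + 4 z\right)\right) = 2 z \left(1 + 5 z\right)$)
$X{\left(Q{\left(9,8 \right)} \right)} + K{\left(-5 \right)} = 2 \left(\left(-3\right) 8\right) \left(1 + 5 \left(\left(-3\right) 8\right)\right) - 9 = 2 \left(-24\right) \left(1 + 5 \left(-24\right)\right) - 9 = 2 \left(-24\right) \left(1 - 120\right) - 9 = 2 \left(-24\right) \left(-119\right) - 9 = 5712 - 9 = 5703$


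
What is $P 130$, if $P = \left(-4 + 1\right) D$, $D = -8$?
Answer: $3120$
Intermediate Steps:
$P = 24$ ($P = \left(-4 + 1\right) \left(-8\right) = \left(-3\right) \left(-8\right) = 24$)
$P 130 = 24 \cdot 130 = 3120$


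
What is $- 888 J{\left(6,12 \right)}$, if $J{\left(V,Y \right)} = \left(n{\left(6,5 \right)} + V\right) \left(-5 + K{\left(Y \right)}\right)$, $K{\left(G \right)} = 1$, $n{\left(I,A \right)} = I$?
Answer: $42624$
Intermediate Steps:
$J{\left(V,Y \right)} = -24 - 4 V$ ($J{\left(V,Y \right)} = \left(6 + V\right) \left(-5 + 1\right) = \left(6 + V\right) \left(-4\right) = -24 - 4 V$)
$- 888 J{\left(6,12 \right)} = - 888 \left(-24 - 24\right) = \left(-888\right) \left(-48\right) = 42624$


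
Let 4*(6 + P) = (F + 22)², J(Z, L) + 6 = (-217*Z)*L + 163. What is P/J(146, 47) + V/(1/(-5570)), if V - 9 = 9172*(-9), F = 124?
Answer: 684508827014987/1488897 ≈ 4.5974e+8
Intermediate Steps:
J(Z, L) = 157 - 217*L*Z (J(Z, L) = -6 + ((-217*Z)*L + 163) = -6 + (-217*L*Z + 163) = -6 + (163 - 217*L*Z) = 157 - 217*L*Z)
V = -82539 (V = 9 + 9172*(-9) = 9 - 82548 = -82539)
P = 5323 (P = -6 + (124 + 22)²/4 = -6 + (¼)*146² = -6 + (¼)*21316 = -6 + 5329 = 5323)
P/J(146, 47) + V/(1/(-5570)) = 5323/(157 - 217*47*146) - 82539/(1/(-5570)) = 5323/(157 - 1489054) - 82539/(-1/5570) = 5323/(-1488897) - 82539*(-5570) = 5323*(-1/1488897) + 459742230 = -5323/1488897 + 459742230 = 684508827014987/1488897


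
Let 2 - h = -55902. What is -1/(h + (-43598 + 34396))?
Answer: -1/46702 ≈ -2.1412e-5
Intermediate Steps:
h = 55904 (h = 2 - 1*(-55902) = 2 + 55902 = 55904)
-1/(h + (-43598 + 34396)) = -1/(55904 + (-43598 + 34396)) = -1/(55904 - 9202) = -1/46702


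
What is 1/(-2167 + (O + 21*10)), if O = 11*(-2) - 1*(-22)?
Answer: -1/1957 ≈ -0.00051099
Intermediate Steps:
O = 0 (O = -22 + 22 = 0)
1/(-2167 + (O + 21*10)) = 1/(-2167 + (0 + 21*10)) = 1/(-2167 + (0 + 210)) = 1/(-2167 + 210) = 1/(-1957) = -1/1957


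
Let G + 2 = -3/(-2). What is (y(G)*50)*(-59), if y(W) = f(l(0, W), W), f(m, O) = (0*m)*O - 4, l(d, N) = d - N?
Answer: 11800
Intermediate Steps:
f(m, O) = -4 (f(m, O) = 0*O - 4 = 0 - 4 = -4)
G = -1/2 (G = -2 - 3/(-2) = -2 - 3*(-1/2) = -2 + 3/2 = -1/2 ≈ -0.50000)
y(W) = -4
(y(G)*50)*(-59) = -4*50*(-59) = -200*(-59) = 11800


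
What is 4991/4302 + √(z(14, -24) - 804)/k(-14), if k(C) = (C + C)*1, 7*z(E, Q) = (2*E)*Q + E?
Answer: 4991/4302 - I*√898/28 ≈ 1.1602 - 1.0702*I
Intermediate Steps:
z(E, Q) = E/7 + 2*E*Q/7 (z(E, Q) = ((2*E)*Q + E)/7 = (2*E*Q + E)/7 = (E + 2*E*Q)/7 = E/7 + 2*E*Q/7)
k(C) = 2*C (k(C) = (2*C)*1 = 2*C)
4991/4302 + √(z(14, -24) - 804)/k(-14) = 4991/4302 + √((⅐)*14*(1 + 2*(-24)) - 804)/((2*(-14))) = 4991*(1/4302) + √((⅐)*14*(1 - 48) - 804)/(-28) = 4991/4302 + √((⅐)*14*(-47) - 804)*(-1/28) = 4991/4302 + √(-94 - 804)*(-1/28) = 4991/4302 + √(-898)*(-1/28) = 4991/4302 + (I*√898)*(-1/28) = 4991/4302 - I*√898/28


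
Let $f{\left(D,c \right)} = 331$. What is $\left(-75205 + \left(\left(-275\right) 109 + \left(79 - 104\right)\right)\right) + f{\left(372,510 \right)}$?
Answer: $-104874$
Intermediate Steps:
$\left(-75205 + \left(\left(-275\right) 109 + \left(79 - 104\right)\right)\right) + f{\left(372,510 \right)} = \left(-75205 + \left(\left(-275\right) 109 + \left(79 - 104\right)\right)\right) + 331 = \left(-75205 + \left(-29975 + \left(79 - 104\right)\right)\right) + 331 = \left(-75205 - 30000\right) + 331 = -105205 + 331 = -104874$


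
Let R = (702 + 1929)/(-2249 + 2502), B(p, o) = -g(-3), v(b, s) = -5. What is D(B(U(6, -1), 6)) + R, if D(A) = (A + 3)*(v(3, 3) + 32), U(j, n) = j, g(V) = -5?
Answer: 57279/253 ≈ 226.40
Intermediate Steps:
B(p, o) = 5 (B(p, o) = -1*(-5) = 5)
D(A) = 81 + 27*A (D(A) = (A + 3)*(-5 + 32) = (3 + A)*27 = 81 + 27*A)
R = 2631/253 ≈ 10.399
D(B(U(6, -1), 6)) + R = (81 + 27*5) + 2631/253 = (81 + 135) + 2631/253 = 216 + 2631/253 = 57279/253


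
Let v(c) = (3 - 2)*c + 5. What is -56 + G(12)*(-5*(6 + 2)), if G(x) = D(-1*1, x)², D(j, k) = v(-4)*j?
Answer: -96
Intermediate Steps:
v(c) = 5 + c (v(c) = 1*c + 5 = c + 5 = 5 + c)
D(j, k) = j (D(j, k) = (5 - 4)*j = 1*j = j)
G(x) = 1 (G(x) = (-1*1)² = (-1)² = 1)
-56 + G(12)*(-5*(6 + 2)) = -56 + 1*(-5*(6 + 2)) = -56 + 1*(-5*8) = -56 + 1*(-40) = -56 - 40 = -96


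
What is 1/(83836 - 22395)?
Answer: 1/61441 ≈ 1.6276e-5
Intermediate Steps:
1/(83836 - 22395) = 1/61441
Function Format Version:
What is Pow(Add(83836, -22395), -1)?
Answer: Rational(1, 61441) ≈ 1.6276e-5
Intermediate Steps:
Pow(Add(83836, -22395), -1) = Pow(61441, -1) = Rational(1, 61441)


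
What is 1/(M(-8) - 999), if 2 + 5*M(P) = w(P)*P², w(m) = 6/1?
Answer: -5/4613 ≈ -0.0010839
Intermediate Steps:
w(m) = 6 (w(m) = 6*1 = 6)
M(P) = -⅖ + 6*P²/5 (M(P) = -⅖ + (6*P²)/5 = -⅖ + 6*P²/5)
1/(M(-8) - 999) = 1/((-⅖ + (6/5)*(-8)²) - 999) = 1/((-⅖ + (6/5)*64) - 999) = 1/((-⅖ + 384/5) - 999) = 1/(382/5 - 999) = 1/(-4613/5) = -5/4613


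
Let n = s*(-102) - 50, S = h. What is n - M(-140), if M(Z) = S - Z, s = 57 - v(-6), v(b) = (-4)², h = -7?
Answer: -4365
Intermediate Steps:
v(b) = 16
s = 41 (s = 57 - 1*16 = 57 - 16 = 41)
S = -7
n = -4232 (n = 41*(-102) - 50 = -4182 - 50 = -4232)
M(Z) = -7 - Z
n - M(-140) = -4232 - (-7 - 1*(-140)) = -4232 - (-7 + 140) = -4232 - 1*133 = -4232 - 133 = -4365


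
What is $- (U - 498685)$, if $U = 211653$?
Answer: $287032$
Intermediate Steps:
$- (U - 498685) = - (211653 - 498685) = \left(-1\right) \left(-287032\right) = 287032$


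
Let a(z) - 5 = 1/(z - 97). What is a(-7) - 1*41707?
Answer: -4337009/104 ≈ -41702.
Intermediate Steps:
a(z) = 5 + 1/(-97 + z) (a(z) = 5 + 1/(z - 97) = 5 + 1/(-97 + z))
a(-7) - 1*41707 = (-484 + 5*(-7))/(-97 - 7) - 1*41707 = (-484 - 35)/(-104) - 41707 = -1/104*(-519) - 41707 = 519/104 - 41707 = -4337009/104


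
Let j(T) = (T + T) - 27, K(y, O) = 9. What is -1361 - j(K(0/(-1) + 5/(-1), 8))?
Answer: -1352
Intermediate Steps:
j(T) = -27 + 2*T (j(T) = 2*T - 27 = -27 + 2*T)
-1361 - j(K(0/(-1) + 5/(-1), 8)) = -1361 - (-27 + 2*9) = -1361 - (-27 + 18) = -1361 - 1*(-9) = -1361 + 9 = -1352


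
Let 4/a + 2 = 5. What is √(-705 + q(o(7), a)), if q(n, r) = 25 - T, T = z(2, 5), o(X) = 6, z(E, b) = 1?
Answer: I*√681 ≈ 26.096*I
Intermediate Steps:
T = 1
a = 4/3 (a = 4/(-2 + 5) = 4/3 ≈ 1.3333)
q(n, r) = 24 (q(n, r) = 25 - 1*1 = 25 - 1 = 24)
√(-705 + q(o(7), a)) = √(-705 + 24) = √(-681) = I*√681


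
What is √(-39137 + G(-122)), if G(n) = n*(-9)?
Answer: I*√38039 ≈ 195.04*I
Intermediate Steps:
G(n) = -9*n
√(-39137 + G(-122)) = √(-39137 - 9*(-122)) = √(-39137 + 1098) = √(-38039) = I*√38039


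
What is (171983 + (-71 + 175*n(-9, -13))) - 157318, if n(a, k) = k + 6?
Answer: 13369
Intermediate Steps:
n(a, k) = 6 + k
(171983 + (-71 + 175*n(-9, -13))) - 157318 = (171983 + (-71 + 175*(6 - 13))) - 157318 = (171983 + (-71 + 175*(-7))) - 157318 = (171983 + (-71 - 1225)) - 157318 = (171983 - 1296) - 157318 = 170687 - 157318 = 13369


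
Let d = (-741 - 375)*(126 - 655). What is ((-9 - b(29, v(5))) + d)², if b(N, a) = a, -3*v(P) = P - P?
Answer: 348519026025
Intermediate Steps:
v(P) = 0 (v(P) = -(P - P)/3 = -⅓*0 = 0)
d = 590364 (d = -1116*(-529) = 590364)
((-9 - b(29, v(5))) + d)² = ((-9 - 1*0) + 590364)² = ((-9 + 0) + 590364)² = (-9 + 590364)² = 590355² = 348519026025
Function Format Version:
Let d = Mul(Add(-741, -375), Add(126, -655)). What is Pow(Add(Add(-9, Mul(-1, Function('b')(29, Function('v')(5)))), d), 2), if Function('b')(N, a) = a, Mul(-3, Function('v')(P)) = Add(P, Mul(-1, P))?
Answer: 348519026025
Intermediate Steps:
Function('v')(P) = 0 (Function('v')(P) = Mul(Rational(-1, 3), Add(P, Mul(-1, P))) = Mul(Rational(-1, 3), 0) = 0)
d = 590364 (d = Mul(-1116, -529) = 590364)
Pow(Add(Add(-9, Mul(-1, Function('b')(29, Function('v')(5)))), d), 2) = Pow(Add(Add(-9, Mul(-1, 0)), 590364), 2) = Pow(Add(Add(-9, 0), 590364), 2) = Pow(Add(-9, 590364), 2) = Pow(590355, 2) = 348519026025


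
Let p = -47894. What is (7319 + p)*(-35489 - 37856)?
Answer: 2975973375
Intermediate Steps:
(7319 + p)*(-35489 - 37856) = (7319 - 47894)*(-35489 - 37856) = -40575*(-73345) = 2975973375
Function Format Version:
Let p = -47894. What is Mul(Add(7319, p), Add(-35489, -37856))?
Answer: 2975973375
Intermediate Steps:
Mul(Add(7319, p), Add(-35489, -37856)) = Mul(Add(7319, -47894), Add(-35489, -37856)) = Mul(-40575, -73345) = 2975973375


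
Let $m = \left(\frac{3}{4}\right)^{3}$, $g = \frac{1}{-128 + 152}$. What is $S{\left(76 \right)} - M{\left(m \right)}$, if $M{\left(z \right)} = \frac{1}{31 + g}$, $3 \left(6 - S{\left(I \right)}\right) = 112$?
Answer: $- \frac{70102}{2235} \approx -31.366$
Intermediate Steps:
$S{\left(I \right)} = - \frac{94}{3}$ ($S{\left(I \right)} = 6 - \frac{112}{3} = - \frac{94}{3}$)
$g = \frac{1}{24} \approx 0.041667$
$m = \frac{27}{64}$ ($m = \left(3 \cdot \frac{1}{4}\right)^{3} = \left(\frac{3}{4}\right)^{3} = \frac{27}{64} \approx 0.42188$)
$M{\left(z \right)} = \frac{24}{745}$ ($M{\left(z \right)} = \frac{1}{31 + \frac{1}{24}} = \frac{1}{\frac{745}{24}} = \frac{24}{745}$)
$S{\left(76 \right)} - M{\left(m \right)} = - \frac{94}{3} - \frac{24}{745} = - \frac{70102}{2235}$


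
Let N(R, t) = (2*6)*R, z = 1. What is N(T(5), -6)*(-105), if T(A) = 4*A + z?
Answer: -26460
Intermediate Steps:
T(A) = 1 + 4*A (T(A) = 4*A + 1 = 1 + 4*A)
N(R, t) = 12*R
N(T(5), -6)*(-105) = (12*(1 + 4*5))*(-105) = (12*(1 + 20))*(-105) = (12*21)*(-105) = 252*(-105) = -26460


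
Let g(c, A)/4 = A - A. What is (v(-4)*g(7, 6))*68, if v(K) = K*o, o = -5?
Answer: 0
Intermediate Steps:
g(c, A) = 0 (g(c, A) = 4*(A - A) = 4*0 = 0)
v(K) = -5*K (v(K) = K*(-5) = -5*K)
(v(-4)*g(7, 6))*68 = (-5*(-4)*0)*68 = (20*0)*68 = 0*68 = 0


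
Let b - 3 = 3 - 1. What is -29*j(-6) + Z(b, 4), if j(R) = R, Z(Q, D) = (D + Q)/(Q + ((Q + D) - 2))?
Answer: 699/4 ≈ 174.75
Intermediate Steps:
b = 5 (b = 3 + (3 - 1) = 3 + 2 = 5)
Z(Q, D) = (D + Q)/(-2 + D + 2*Q) (Z(Q, D) = (D + Q)/(Q + ((D + Q) - 2)) = (D + Q)/(Q + (-2 + D + Q)) = (D + Q)/(-2 + D + 2*Q))
-29*j(-6) + Z(b, 4) = -29*(-6) + (4 + 5)/(-2 + 4 + 2*5) = 174 + 9/(-2 + 4 + 10) = 174 + 9/12 = 174 + (1/12)*9 = 174 + ¾ = 699/4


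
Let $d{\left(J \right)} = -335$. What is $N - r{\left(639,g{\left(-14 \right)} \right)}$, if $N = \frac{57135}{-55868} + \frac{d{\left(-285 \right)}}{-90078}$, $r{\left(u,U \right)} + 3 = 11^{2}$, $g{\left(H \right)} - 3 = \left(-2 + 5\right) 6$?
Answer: $- \frac{299480129911}{2516238852} \approx -119.02$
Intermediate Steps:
$g{\left(H \right)} = 21$ ($g{\left(H \right)} = 3 + \left(-2 + 5\right) 6 = 3 + 3 \cdot 6 = 3 + 18 = 21$)
$r{\left(u,U \right)} = 118$ ($r{\left(u,U \right)} = -3 + 11^{2} = -3 + 121 = 118$)
$N = - \frac{2563945375}{2516238852}$ ($N = \frac{57135}{-55868} - \frac{335}{-90078} = 57135 \left(- \frac{1}{55868}\right) - - \frac{335}{90078} = - \frac{57135}{55868} + \frac{335}{90078} = - \frac{2563945375}{2516238852} \approx -1.019$)
$N - r{\left(639,g{\left(-14 \right)} \right)} = - \frac{2563945375}{2516238852} - 118 = - \frac{299480129911}{2516238852}$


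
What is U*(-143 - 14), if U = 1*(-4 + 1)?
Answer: 471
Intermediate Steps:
U = -3 (U = 1*(-3) = -3)
U*(-143 - 14) = -3*(-143 - 14) = -3*(-157) = 471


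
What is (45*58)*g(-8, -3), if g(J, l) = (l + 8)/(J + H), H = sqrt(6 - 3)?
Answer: -104400/61 - 13050*sqrt(3)/61 ≈ -2082.0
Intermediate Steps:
H = sqrt(3) ≈ 1.7320
g(J, l) = (8 + l)/(J + sqrt(3)) (g(J, l) = (l + 8)/(J + sqrt(3)) = (8 + l)/(J + sqrt(3)))
(45*58)*g(-8, -3) = (45*58)*((8 - 3)/(-8 + sqrt(3))) = 2610*(5/(-8 + sqrt(3))) = 13050/(-8 + sqrt(3))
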